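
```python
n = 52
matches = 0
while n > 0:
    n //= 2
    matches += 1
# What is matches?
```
Trace:
  n=52
  n=52, matches=0
  n=26, matches=1
  n=13, matches=2
  n=6, matches=3
  n=3, matches=4
  n=1, matches=5
  n=0, matches=6

Final answer: 6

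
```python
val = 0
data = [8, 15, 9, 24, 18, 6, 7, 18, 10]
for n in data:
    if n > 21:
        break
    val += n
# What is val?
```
Trace:
  val=0
  val=8, n=8
  val=23, n=15
  val=32, n=9
  val=32, n=24

Final answer: 32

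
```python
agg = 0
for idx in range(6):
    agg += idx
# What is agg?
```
Trace:
  agg=0
  agg=0, idx=0
  agg=1, idx=1
  agg=3, idx=2
  agg=6, idx=3
  agg=10, idx=4
  agg=15, idx=5

Final answer: 15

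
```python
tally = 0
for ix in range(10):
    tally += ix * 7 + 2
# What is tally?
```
Trace:
  tally=0
  tally=2, ix=0
  tally=11, ix=1
  tally=27, ix=2
  tally=50, ix=3
  tally=80, ix=4
  tally=117, ix=5
  tally=161, ix=6
  tally=212, ix=7
  tally=270, ix=8
  tally=335, ix=9

Final answer: 335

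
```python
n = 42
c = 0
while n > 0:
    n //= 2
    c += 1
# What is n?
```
Trace:
  n=42
  n=42, c=0
  n=21, c=1
  n=10, c=2
  n=5, c=3
  n=2, c=4
  n=1, c=5
  n=0, c=6

Final answer: 0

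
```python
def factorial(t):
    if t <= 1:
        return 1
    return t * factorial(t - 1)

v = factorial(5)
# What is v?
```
Call trace:
factorial(t=5)
  factorial(t=4)
    factorial(t=3)
      factorial(t=2)
        factorial(t=1)
        -> return 1
      -> return 2
    -> return 6
  -> return 24
-> return 120

Final answer: 120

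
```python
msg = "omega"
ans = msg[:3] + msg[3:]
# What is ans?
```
Trace:
  msg='omega'
  msg='omega', ans='omega'

Final answer: 'omega'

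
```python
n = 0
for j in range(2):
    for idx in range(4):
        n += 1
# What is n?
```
Trace:
  n=0
  n=1, j=0, idx=0
  n=2, j=0, idx=1
  n=3, j=0, idx=2
  n=4, j=0, idx=3
  n=5, j=1, idx=0
  n=6, j=1, idx=1
  n=7, j=1, idx=2
  n=8, j=1, idx=3

Final answer: 8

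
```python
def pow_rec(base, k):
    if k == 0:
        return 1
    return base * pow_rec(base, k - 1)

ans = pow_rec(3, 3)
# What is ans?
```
Call trace:
pow_rec(base=3, k=3)
  pow_rec(base=3, k=2)
    pow_rec(base=3, k=1)
      pow_rec(base=3, k=0)
      -> return 1
    -> return 3
  -> return 9
-> return 27

Final answer: 27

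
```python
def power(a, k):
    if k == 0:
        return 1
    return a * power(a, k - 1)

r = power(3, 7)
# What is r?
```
Call trace:
power(a=3, k=7)
  power(a=3, k=6)
    power(a=3, k=5)
      power(a=3, k=4)
        power(a=3, k=3)
          power(a=3, k=2)
            power(a=3, k=1)
              power(a=3, k=0)
              -> return 1
            -> return 3
          -> return 9
        -> return 27
      -> return 81
    -> return 243
  -> return 729
-> return 2187

Final answer: 2187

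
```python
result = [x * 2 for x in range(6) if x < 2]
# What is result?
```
Trace:
  x=0
  x=1
  x=2
  x=3
  x=4
  x=5
  result=[0, 2]

Final answer: [0, 2]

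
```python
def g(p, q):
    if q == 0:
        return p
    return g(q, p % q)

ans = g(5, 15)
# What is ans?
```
Call trace:
g(p=5, q=15)
  g(p=15, q=5)
    g(p=5, q=0)
    -> return 5
  -> return 5
-> return 5

Final answer: 5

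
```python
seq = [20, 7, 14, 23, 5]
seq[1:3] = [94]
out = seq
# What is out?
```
Trace:
  seq=[20, 7, 14, 23, 5]
  seq=[20, 94, 23, 5]
  seq=[20, 94, 23, 5], out=[20, 94, 23, 5]

Final answer: [20, 94, 23, 5]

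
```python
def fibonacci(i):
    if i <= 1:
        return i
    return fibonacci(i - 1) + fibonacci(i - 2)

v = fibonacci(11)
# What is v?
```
Call trace (a repeated sub-call is expanded the first time; later identical calls just restate its return value):
fibonacci(i=11)
  fibonacci(i=10)
    fibonacci(i=9)
      fibonacci(i=8)
        fibonacci(i=7)
          fibonacci(i=6)
            fibonacci(i=5)
              fibonacci(i=4)
                fibonacci(i=3)
                  fibonacci(i=2)
                    fibonacci(i=1)
                    -> return 1
                    fibonacci(i=0)
                    -> return 0
                  -> return 1
                  fibonacci(i=1)
                  -> return 1
                -> return 2
                fibonacci(i=2) -> return 1  (same call as traced above)
              -> return 3
              fibonacci(i=3) -> return 2  (same call as traced above)
            -> return 5
            fibonacci(i=4) -> return 3  (same call as traced above)
          -> return 8
          fibonacci(i=5) -> return 5  (same call as traced above)
        -> return 13
        fibonacci(i=6) -> return 8  (same call as traced above)
      -> return 21
      fibonacci(i=7) -> return 13  (same call as traced above)
    -> return 34
    fibonacci(i=8) -> return 21  (same call as traced above)
  -> return 55
  fibonacci(i=9) -> return 34  (same call as traced above)
-> return 89

Final answer: 89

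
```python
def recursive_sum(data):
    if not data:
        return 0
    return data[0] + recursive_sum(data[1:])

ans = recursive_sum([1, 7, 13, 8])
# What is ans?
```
Call trace:
recursive_sum(data=[1, 7, 13, 8])
  recursive_sum(data=[7, 13, 8])
    recursive_sum(data=[13, 8])
      recursive_sum(data=[8])
        recursive_sum(data=[])
        -> return 0
      -> return 8
    -> return 21
  -> return 28
-> return 29

Final answer: 29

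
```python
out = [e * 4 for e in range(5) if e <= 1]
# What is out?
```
Trace:
  e=0
  e=1
  e=2
  e=3
  e=4
  out=[0, 4]

Final answer: [0, 4]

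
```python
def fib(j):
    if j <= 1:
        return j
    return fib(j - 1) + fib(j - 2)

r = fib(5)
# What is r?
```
Call trace (a repeated sub-call is expanded the first time; later identical calls just restate its return value):
fib(j=5)
  fib(j=4)
    fib(j=3)
      fib(j=2)
        fib(j=1)
        -> return 1
        fib(j=0)
        -> return 0
      -> return 1
      fib(j=1)
      -> return 1
    -> return 2
    fib(j=2) -> return 1  (same call as traced above)
  -> return 3
  fib(j=3) -> return 2  (same call as traced above)
-> return 5

Final answer: 5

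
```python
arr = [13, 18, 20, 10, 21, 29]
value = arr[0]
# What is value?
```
Trace:
  arr=[13, 18, 20, 10, 21, 29]
  arr=[13, 18, 20, 10, 21, 29], value=13

Final answer: 13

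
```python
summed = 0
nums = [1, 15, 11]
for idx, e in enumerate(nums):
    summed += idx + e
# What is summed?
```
Trace:
  summed=0
  summed=1, idx=0, e=1
  summed=17, idx=1, e=15
  summed=30, idx=2, e=11

Final answer: 30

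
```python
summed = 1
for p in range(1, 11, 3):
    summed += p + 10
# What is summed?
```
Trace:
  summed=1
  summed=12, p=1
  summed=26, p=4
  summed=43, p=7
  summed=63, p=10

Final answer: 63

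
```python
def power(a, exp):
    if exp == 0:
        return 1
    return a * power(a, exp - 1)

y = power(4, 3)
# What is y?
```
Call trace:
power(a=4, exp=3)
  power(a=4, exp=2)
    power(a=4, exp=1)
      power(a=4, exp=0)
      -> return 1
    -> return 4
  -> return 16
-> return 64

Final answer: 64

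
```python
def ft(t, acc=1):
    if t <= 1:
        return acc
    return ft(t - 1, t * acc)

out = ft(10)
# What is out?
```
Call trace:
ft(t=10, acc=1)
  ft(t=9, acc=10)
    ft(t=8, acc=90)
      ft(t=7, acc=720)
        ft(t=6, acc=5040)
          ft(t=5, acc=30240)
            ft(t=4, acc=151200)
              ft(t=3, acc=604800)
                ft(t=2, acc=1814400)
                  ft(t=1, acc=3628800)
                  -> return 3628800
                -> return 3628800
              -> return 3628800
            -> return 3628800
          -> return 3628800
        -> return 3628800
      -> return 3628800
    -> return 3628800
  -> return 3628800
-> return 3628800

Final answer: 3628800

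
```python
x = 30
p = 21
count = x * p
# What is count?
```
Trace:
  x=30
  x=30, p=21
  x=30, p=21, count=630

Final answer: 630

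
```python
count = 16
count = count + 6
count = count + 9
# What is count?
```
Trace:
  count=16
  count=22
  count=31

Final answer: 31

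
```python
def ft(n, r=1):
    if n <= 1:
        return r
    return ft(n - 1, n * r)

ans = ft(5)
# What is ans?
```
Call trace:
ft(n=5, r=1)
  ft(n=4, r=5)
    ft(n=3, r=20)
      ft(n=2, r=60)
        ft(n=1, r=120)
        -> return 120
      -> return 120
    -> return 120
  -> return 120
-> return 120

Final answer: 120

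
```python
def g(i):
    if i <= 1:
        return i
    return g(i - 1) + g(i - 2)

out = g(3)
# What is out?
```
Call trace:
g(i=3)
  g(i=2)
    g(i=1)
    -> return 1
    g(i=0)
    -> return 0
  -> return 1
  g(i=1)
  -> return 1
-> return 2

Final answer: 2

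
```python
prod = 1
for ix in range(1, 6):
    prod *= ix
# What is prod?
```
Trace:
  prod=1
  prod=1, ix=1
  prod=2, ix=2
  prod=6, ix=3
  prod=24, ix=4
  prod=120, ix=5

Final answer: 120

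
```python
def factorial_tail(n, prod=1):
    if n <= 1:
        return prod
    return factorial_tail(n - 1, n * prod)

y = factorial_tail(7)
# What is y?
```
Call trace:
factorial_tail(n=7, prod=1)
  factorial_tail(n=6, prod=7)
    factorial_tail(n=5, prod=42)
      factorial_tail(n=4, prod=210)
        factorial_tail(n=3, prod=840)
          factorial_tail(n=2, prod=2520)
            factorial_tail(n=1, prod=5040)
            -> return 5040
          -> return 5040
        -> return 5040
      -> return 5040
    -> return 5040
  -> return 5040
-> return 5040

Final answer: 5040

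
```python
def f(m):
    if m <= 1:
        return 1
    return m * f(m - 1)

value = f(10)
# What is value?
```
Call trace:
f(m=10)
  f(m=9)
    f(m=8)
      f(m=7)
        f(m=6)
          f(m=5)
            f(m=4)
              f(m=3)
                f(m=2)
                  f(m=1)
                  -> return 1
                -> return 2
              -> return 6
            -> return 24
          -> return 120
        -> return 720
      -> return 5040
    -> return 40320
  -> return 362880
-> return 3628800

Final answer: 3628800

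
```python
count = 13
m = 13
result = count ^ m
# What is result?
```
Trace:
  count=13
  count=13, m=13
  count=13, m=13, result=0

Final answer: 0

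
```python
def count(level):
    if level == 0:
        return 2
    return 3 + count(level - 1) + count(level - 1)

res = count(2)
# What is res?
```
Call trace (a repeated sub-call is expanded the first time; later identical calls just restate its return value):
count(level=2)
  count(level=1)
    count(level=0)
    -> return 2
    count(level=0)
    -> return 2
  -> return 7
  count(level=1) -> return 7  (same call as traced above)
-> return 17

Final answer: 17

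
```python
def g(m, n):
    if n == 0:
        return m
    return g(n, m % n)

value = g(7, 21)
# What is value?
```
Call trace:
g(m=7, n=21)
  g(m=21, n=7)
    g(m=7, n=0)
    -> return 7
  -> return 7
-> return 7

Final answer: 7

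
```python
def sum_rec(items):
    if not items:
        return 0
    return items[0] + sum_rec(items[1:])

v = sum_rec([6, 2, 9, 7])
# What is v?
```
Call trace:
sum_rec(items=[6, 2, 9, 7])
  sum_rec(items=[2, 9, 7])
    sum_rec(items=[9, 7])
      sum_rec(items=[7])
        sum_rec(items=[])
        -> return 0
      -> return 7
    -> return 16
  -> return 18
-> return 24

Final answer: 24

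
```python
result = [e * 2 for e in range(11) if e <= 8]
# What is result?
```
Trace:
  e=0
  e=1
  e=2
  e=3
  e=4
  e=5
  e=6
  e=7
  e=8
  e=9
  e=10
  result=[0, 2, 4, 6, 8, 10, 12, 14, 16]

Final answer: [0, 2, 4, 6, 8, 10, 12, 14, 16]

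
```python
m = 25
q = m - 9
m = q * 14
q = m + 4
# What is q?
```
Trace:
  m=25
  m=25, q=16
  m=224, q=16
  m=224, q=228

Final answer: 228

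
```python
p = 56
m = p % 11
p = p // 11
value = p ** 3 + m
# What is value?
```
Trace:
  p=56
  p=56, m=1
  p=5, m=1
  p=5, m=1, value=126

Final answer: 126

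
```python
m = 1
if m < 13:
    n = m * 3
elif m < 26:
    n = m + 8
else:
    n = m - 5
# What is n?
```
Trace:
  m=1
  m=1, n=3

Final answer: 3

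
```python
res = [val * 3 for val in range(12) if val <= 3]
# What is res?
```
Trace:
  val=0
  val=1
  val=2
  val=3
  val=4
  val=5
  val=6
  val=7
  val=8
  val=9
  val=10
  val=11
  res=[0, 3, 6, 9]

Final answer: [0, 3, 6, 9]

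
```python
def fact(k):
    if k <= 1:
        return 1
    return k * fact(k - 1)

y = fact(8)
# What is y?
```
Call trace:
fact(k=8)
  fact(k=7)
    fact(k=6)
      fact(k=5)
        fact(k=4)
          fact(k=3)
            fact(k=2)
              fact(k=1)
              -> return 1
            -> return 2
          -> return 6
        -> return 24
      -> return 120
    -> return 720
  -> return 5040
-> return 40320

Final answer: 40320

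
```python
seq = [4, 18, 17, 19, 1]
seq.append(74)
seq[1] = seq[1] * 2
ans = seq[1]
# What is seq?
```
Trace:
  seq=[4, 18, 17, 19, 1]
  seq=[4, 18, 17, 19, 1, 74]
  seq=[4, 36, 17, 19, 1, 74]
  seq=[4, 36, 17, 19, 1, 74], ans=36

Final answer: [4, 36, 17, 19, 1, 74]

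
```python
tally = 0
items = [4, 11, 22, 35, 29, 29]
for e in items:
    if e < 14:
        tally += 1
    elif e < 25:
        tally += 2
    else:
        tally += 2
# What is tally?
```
Trace:
  tally=0
  tally=1, e=4
  tally=2, e=11
  tally=4, e=22
  tally=6, e=35
  tally=8, e=29
  tally=10, e=29

Final answer: 10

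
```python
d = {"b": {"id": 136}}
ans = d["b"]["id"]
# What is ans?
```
Trace:
  d={'b': {'id': 136}}
  d={'b': {'id': 136}}, ans=136

Final answer: 136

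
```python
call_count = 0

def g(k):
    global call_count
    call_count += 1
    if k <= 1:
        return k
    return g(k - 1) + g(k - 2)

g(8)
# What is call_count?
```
Call trace (a repeated sub-call is expanded the first time; later identical calls just restate its return value):
g(k=8)
  g(k=7)
    g(k=6)
      g(k=5)
        g(k=4)
          g(k=3)
            g(k=2)
              g(k=1)
              -> return 1
              g(k=0)
              -> return 0
            -> return 1
            g(k=1)
            -> return 1
          -> return 2
          g(k=2) -> return 1  (same call as traced above)
        -> return 3
        g(k=3) -> return 2  (same call as traced above)
      -> return 5
      g(k=4) -> return 3  (same call as traced above)
    -> return 8
    g(k=5) -> return 5  (same call as traced above)
  -> return 13
  g(k=6) -> return 8  (same call as traced above)
-> return 21

call_count is incremented once per call, so count the calls in each subtree. Let C(k) = number of calls made by g(k).
C(0) = C(1) = 1 (base case, no recursion); C(k) = 1 + C(k - 1) + C(k - 2) otherwise.
C(2) = 1 + C(1) + C(0) = 1 + 1 + 1 = 3
C(3) = 1 + C(2) + C(1) = 1 + 3 + 1 = 5
C(4) = 1 + C(3) + C(2) = 1 + 5 + 3 = 9
C(5) = 1 + C(4) + C(3) = 1 + 9 + 5 = 15
C(6) = 1 + C(5) + C(4) = 1 + 15 + 9 = 25
C(7) = 1 + C(6) + C(5) = 1 + 25 + 15 = 41
C(8) = 1 + C(7) + C(6) = 1 + 41 + 25 = 67
call_count = C(8) = 67

Final answer: 67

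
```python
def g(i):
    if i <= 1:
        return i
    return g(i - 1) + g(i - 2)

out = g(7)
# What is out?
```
Call trace (a repeated sub-call is expanded the first time; later identical calls just restate its return value):
g(i=7)
  g(i=6)
    g(i=5)
      g(i=4)
        g(i=3)
          g(i=2)
            g(i=1)
            -> return 1
            g(i=0)
            -> return 0
          -> return 1
          g(i=1)
          -> return 1
        -> return 2
        g(i=2) -> return 1  (same call as traced above)
      -> return 3
      g(i=3) -> return 2  (same call as traced above)
    -> return 5
    g(i=4) -> return 3  (same call as traced above)
  -> return 8
  g(i=5) -> return 5  (same call as traced above)
-> return 13

Final answer: 13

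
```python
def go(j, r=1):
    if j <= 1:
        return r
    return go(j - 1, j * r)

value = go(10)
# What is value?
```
Call trace:
go(j=10, r=1)
  go(j=9, r=10)
    go(j=8, r=90)
      go(j=7, r=720)
        go(j=6, r=5040)
          go(j=5, r=30240)
            go(j=4, r=151200)
              go(j=3, r=604800)
                go(j=2, r=1814400)
                  go(j=1, r=3628800)
                  -> return 3628800
                -> return 3628800
              -> return 3628800
            -> return 3628800
          -> return 3628800
        -> return 3628800
      -> return 3628800
    -> return 3628800
  -> return 3628800
-> return 3628800

Final answer: 3628800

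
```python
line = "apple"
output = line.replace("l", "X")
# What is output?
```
Trace:
  line='apple'
  line='apple', output='appXe'

Final answer: 'appXe'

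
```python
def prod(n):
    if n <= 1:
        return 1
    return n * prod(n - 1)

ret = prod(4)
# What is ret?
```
Call trace:
prod(n=4)
  prod(n=3)
    prod(n=2)
      prod(n=1)
      -> return 1
    -> return 2
  -> return 6
-> return 24

Final answer: 24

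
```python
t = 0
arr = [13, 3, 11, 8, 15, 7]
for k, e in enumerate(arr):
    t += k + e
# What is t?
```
Trace:
  t=0
  t=13, k=0, e=13
  t=17, k=1, e=3
  t=30, k=2, e=11
  t=41, k=3, e=8
  t=60, k=4, e=15
  t=72, k=5, e=7

Final answer: 72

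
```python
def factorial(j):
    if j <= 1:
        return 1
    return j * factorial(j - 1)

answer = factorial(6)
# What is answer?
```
Call trace:
factorial(j=6)
  factorial(j=5)
    factorial(j=4)
      factorial(j=3)
        factorial(j=2)
          factorial(j=1)
          -> return 1
        -> return 2
      -> return 6
    -> return 24
  -> return 120
-> return 720

Final answer: 720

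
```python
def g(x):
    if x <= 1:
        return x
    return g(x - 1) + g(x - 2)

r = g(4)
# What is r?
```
Call trace (a repeated sub-call is expanded the first time; later identical calls just restate its return value):
g(x=4)
  g(x=3)
    g(x=2)
      g(x=1)
      -> return 1
      g(x=0)
      -> return 0
    -> return 1
    g(x=1)
    -> return 1
  -> return 2
  g(x=2) -> return 1  (same call as traced above)
-> return 3

Final answer: 3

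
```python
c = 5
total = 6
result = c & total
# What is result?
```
Trace:
  c=5
  c=5, total=6
  c=5, total=6, result=4

Final answer: 4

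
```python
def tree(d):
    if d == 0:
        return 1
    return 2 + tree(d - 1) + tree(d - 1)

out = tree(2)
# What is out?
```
Call trace (a repeated sub-call is expanded the first time; later identical calls just restate its return value):
tree(d=2)
  tree(d=1)
    tree(d=0)
    -> return 1
    tree(d=0)
    -> return 1
  -> return 4
  tree(d=1) -> return 4  (same call as traced above)
-> return 10

Final answer: 10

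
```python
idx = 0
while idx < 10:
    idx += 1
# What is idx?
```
Trace:
  idx=0
  idx=1
  idx=2
  idx=3
  idx=4
  idx=5
  idx=6
  idx=7
  idx=8
  idx=9
  idx=10

Final answer: 10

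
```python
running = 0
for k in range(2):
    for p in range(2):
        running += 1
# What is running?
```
Trace:
  running=0
  running=1, k=0, p=0
  running=2, k=0, p=1
  running=3, k=1, p=0
  running=4, k=1, p=1

Final answer: 4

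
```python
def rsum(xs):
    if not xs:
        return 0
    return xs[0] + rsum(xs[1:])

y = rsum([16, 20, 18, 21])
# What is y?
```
Call trace:
rsum(xs=[16, 20, 18, 21])
  rsum(xs=[20, 18, 21])
    rsum(xs=[18, 21])
      rsum(xs=[21])
        rsum(xs=[])
        -> return 0
      -> return 21
    -> return 39
  -> return 59
-> return 75

Final answer: 75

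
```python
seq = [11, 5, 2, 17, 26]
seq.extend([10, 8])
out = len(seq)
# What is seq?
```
Trace:
  seq=[11, 5, 2, 17, 26]
  seq=[11, 5, 2, 17, 26, 10, 8]
  seq=[11, 5, 2, 17, 26, 10, 8], out=7

Final answer: [11, 5, 2, 17, 26, 10, 8]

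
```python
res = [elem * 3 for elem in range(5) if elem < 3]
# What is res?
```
Trace:
  elem=0
  elem=1
  elem=2
  elem=3
  elem=4
  res=[0, 3, 6]

Final answer: [0, 3, 6]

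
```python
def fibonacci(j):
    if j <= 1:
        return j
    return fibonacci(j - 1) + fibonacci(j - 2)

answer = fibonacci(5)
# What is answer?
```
Call trace (a repeated sub-call is expanded the first time; later identical calls just restate its return value):
fibonacci(j=5)
  fibonacci(j=4)
    fibonacci(j=3)
      fibonacci(j=2)
        fibonacci(j=1)
        -> return 1
        fibonacci(j=0)
        -> return 0
      -> return 1
      fibonacci(j=1)
      -> return 1
    -> return 2
    fibonacci(j=2) -> return 1  (same call as traced above)
  -> return 3
  fibonacci(j=3) -> return 2  (same call as traced above)
-> return 5

Final answer: 5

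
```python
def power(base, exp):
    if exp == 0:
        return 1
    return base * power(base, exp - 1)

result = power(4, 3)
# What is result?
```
Call trace:
power(base=4, exp=3)
  power(base=4, exp=2)
    power(base=4, exp=1)
      power(base=4, exp=0)
      -> return 1
    -> return 4
  -> return 16
-> return 64

Final answer: 64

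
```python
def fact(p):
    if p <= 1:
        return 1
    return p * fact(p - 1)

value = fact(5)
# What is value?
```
Call trace:
fact(p=5)
  fact(p=4)
    fact(p=3)
      fact(p=2)
        fact(p=1)
        -> return 1
      -> return 2
    -> return 6
  -> return 24
-> return 120

Final answer: 120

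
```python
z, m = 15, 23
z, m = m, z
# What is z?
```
Trace:
  z=15, m=23
  z=23, m=15

Final answer: 23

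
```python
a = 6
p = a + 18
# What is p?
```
Trace:
  a=6
  a=6, p=24

Final answer: 24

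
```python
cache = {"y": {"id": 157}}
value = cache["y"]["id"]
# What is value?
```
Trace:
  cache={'y': {'id': 157}}
  cache={'y': {'id': 157}}, value=157

Final answer: 157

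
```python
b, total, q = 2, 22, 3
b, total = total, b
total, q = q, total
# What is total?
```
Trace:
  b=2, total=22, q=3
  b=22, total=2, q=3
  b=22, total=3, q=2

Final answer: 3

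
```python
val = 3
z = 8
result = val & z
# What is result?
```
Trace:
  val=3
  val=3, z=8
  val=3, z=8, result=0

Final answer: 0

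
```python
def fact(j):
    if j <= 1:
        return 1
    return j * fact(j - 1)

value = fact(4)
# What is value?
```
Call trace:
fact(j=4)
  fact(j=3)
    fact(j=2)
      fact(j=1)
      -> return 1
    -> return 2
  -> return 6
-> return 24

Final answer: 24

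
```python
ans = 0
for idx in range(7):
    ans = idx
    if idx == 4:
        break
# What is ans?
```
Trace:
  ans=0
  ans=0, idx=0
  ans=1, idx=1
  ans=2, idx=2
  ans=3, idx=3
  ans=4, idx=4

Final answer: 4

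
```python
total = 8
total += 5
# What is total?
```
Trace:
  total=8
  total=13

Final answer: 13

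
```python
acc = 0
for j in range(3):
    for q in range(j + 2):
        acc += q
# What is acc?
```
Trace:
  acc=0
  acc=0, j=0, q=0
  acc=1, j=0, q=1
  acc=1, j=1, q=0
  acc=2, j=1, q=1
  acc=4, j=1, q=2
  acc=4, j=2, q=0
  acc=5, j=2, q=1
  acc=7, j=2, q=2
  acc=10, j=2, q=3

Final answer: 10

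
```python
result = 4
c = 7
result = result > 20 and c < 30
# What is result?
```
Trace:
  result=4
  result=4, c=7
  result=False, c=7

Final answer: False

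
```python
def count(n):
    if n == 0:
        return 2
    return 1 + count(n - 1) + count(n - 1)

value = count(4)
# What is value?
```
Call trace (a repeated sub-call is expanded the first time; later identical calls just restate its return value):
count(n=4)
  count(n=3)
    count(n=2)
      count(n=1)
        count(n=0)
        -> return 2
        count(n=0)
        -> return 2
      -> return 5
      count(n=1) -> return 5  (same call as traced above)
    -> return 11
    count(n=2) -> return 11  (same call as traced above)
  -> return 23
  count(n=3) -> return 23  (same call as traced above)
-> return 47

Final answer: 47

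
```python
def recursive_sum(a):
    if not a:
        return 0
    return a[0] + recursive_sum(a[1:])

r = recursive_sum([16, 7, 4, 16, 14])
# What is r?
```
Call trace:
recursive_sum(a=[16, 7, 4, 16, 14])
  recursive_sum(a=[7, 4, 16, 14])
    recursive_sum(a=[4, 16, 14])
      recursive_sum(a=[16, 14])
        recursive_sum(a=[14])
          recursive_sum(a=[])
          -> return 0
        -> return 14
      -> return 30
    -> return 34
  -> return 41
-> return 57

Final answer: 57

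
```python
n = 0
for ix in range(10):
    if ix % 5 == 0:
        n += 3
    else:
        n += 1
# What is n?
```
Trace:
  n=0
  n=3, ix=0
  n=4, ix=1
  n=5, ix=2
  n=6, ix=3
  n=7, ix=4
  n=10, ix=5
  n=11, ix=6
  n=12, ix=7
  n=13, ix=8
  n=14, ix=9

Final answer: 14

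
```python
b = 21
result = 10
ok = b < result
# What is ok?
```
Trace:
  b=21
  b=21, result=10
  b=21, result=10, ok=False

Final answer: False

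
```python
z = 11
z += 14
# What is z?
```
Trace:
  z=11
  z=25

Final answer: 25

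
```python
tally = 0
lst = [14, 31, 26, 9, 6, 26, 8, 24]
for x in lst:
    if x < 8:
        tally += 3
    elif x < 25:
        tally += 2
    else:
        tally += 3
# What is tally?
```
Trace:
  tally=0
  tally=2, x=14
  tally=5, x=31
  tally=8, x=26
  tally=10, x=9
  tally=13, x=6
  tally=16, x=26
  tally=18, x=8
  tally=20, x=24

Final answer: 20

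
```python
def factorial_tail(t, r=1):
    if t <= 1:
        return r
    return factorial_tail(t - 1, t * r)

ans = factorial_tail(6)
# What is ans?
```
Call trace:
factorial_tail(t=6, r=1)
  factorial_tail(t=5, r=6)
    factorial_tail(t=4, r=30)
      factorial_tail(t=3, r=120)
        factorial_tail(t=2, r=360)
          factorial_tail(t=1, r=720)
          -> return 720
        -> return 720
      -> return 720
    -> return 720
  -> return 720
-> return 720

Final answer: 720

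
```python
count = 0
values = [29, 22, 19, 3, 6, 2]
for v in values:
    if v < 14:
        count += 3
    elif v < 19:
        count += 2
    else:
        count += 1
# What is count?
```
Trace:
  count=0
  count=1, v=29
  count=2, v=22
  count=3, v=19
  count=6, v=3
  count=9, v=6
  count=12, v=2

Final answer: 12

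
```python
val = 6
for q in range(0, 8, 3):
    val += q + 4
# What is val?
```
Trace:
  val=6
  val=10, q=0
  val=17, q=3
  val=27, q=6

Final answer: 27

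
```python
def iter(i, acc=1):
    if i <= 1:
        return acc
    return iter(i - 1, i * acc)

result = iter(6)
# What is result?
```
Call trace:
iter(i=6, acc=1)
  iter(i=5, acc=6)
    iter(i=4, acc=30)
      iter(i=3, acc=120)
        iter(i=2, acc=360)
          iter(i=1, acc=720)
          -> return 720
        -> return 720
      -> return 720
    -> return 720
  -> return 720
-> return 720

Final answer: 720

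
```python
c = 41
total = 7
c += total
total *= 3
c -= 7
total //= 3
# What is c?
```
Trace:
  c=41
  c=41, total=7
  c=48, total=7
  c=48, total=21
  c=41, total=21
  c=41, total=7

Final answer: 41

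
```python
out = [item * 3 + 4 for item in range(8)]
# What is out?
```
Trace:
  item=0
  item=1
  item=2
  item=3
  item=4
  item=5
  item=6
  item=7
  out=[4, 7, 10, 13, 16, 19, 22, 25]

Final answer: [4, 7, 10, 13, 16, 19, 22, 25]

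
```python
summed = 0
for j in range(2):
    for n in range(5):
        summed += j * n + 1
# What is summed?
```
Trace:
  summed=0
  summed=1, j=0, n=0
  summed=2, j=0, n=1
  summed=3, j=0, n=2
  summed=4, j=0, n=3
  summed=5, j=0, n=4
  summed=6, j=1, n=0
  summed=8, j=1, n=1
  summed=11, j=1, n=2
  summed=15, j=1, n=3
  summed=20, j=1, n=4

Final answer: 20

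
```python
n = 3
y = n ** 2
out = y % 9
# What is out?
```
Trace:
  n=3
  n=3, y=9
  n=3, y=9, out=0

Final answer: 0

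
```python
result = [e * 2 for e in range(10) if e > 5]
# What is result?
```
Trace:
  e=0
  e=1
  e=2
  e=3
  e=4
  e=5
  e=6
  e=7
  e=8
  e=9
  result=[12, 14, 16, 18]

Final answer: [12, 14, 16, 18]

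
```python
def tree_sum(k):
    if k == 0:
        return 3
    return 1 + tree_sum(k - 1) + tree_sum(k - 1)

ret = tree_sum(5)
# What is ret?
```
Call trace (a repeated sub-call is expanded the first time; later identical calls just restate its return value):
tree_sum(k=5)
  tree_sum(k=4)
    tree_sum(k=3)
      tree_sum(k=2)
        tree_sum(k=1)
          tree_sum(k=0)
          -> return 3
          tree_sum(k=0)
          -> return 3
        -> return 7
        tree_sum(k=1) -> return 7  (same call as traced above)
      -> return 15
      tree_sum(k=2) -> return 15  (same call as traced above)
    -> return 31
    tree_sum(k=3) -> return 31  (same call as traced above)
  -> return 63
  tree_sum(k=4) -> return 63  (same call as traced above)
-> return 127

Final answer: 127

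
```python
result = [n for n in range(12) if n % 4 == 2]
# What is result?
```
Trace:
  n=0
  n=1
  n=2
  n=3
  n=4
  n=5
  n=6
  n=7
  n=8
  n=9
  n=10
  n=11
  result=[2, 6, 10]

Final answer: [2, 6, 10]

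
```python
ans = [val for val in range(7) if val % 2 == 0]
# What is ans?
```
Trace:
  val=0
  val=1
  val=2
  val=3
  val=4
  val=5
  val=6
  ans=[0, 2, 4, 6]

Final answer: [0, 2, 4, 6]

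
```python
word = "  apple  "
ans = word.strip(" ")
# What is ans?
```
Trace:
  word='  apple  '
  word='  apple  ', ans='apple'

Final answer: 'apple'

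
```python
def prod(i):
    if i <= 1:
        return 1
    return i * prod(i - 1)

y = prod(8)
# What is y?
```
Call trace:
prod(i=8)
  prod(i=7)
    prod(i=6)
      prod(i=5)
        prod(i=4)
          prod(i=3)
            prod(i=2)
              prod(i=1)
              -> return 1
            -> return 2
          -> return 6
        -> return 24
      -> return 120
    -> return 720
  -> return 5040
-> return 40320

Final answer: 40320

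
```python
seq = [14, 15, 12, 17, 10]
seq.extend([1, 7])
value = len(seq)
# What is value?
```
Trace:
  seq=[14, 15, 12, 17, 10]
  seq=[14, 15, 12, 17, 10, 1, 7]
  seq=[14, 15, 12, 17, 10, 1, 7], value=7

Final answer: 7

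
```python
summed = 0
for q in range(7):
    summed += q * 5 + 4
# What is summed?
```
Trace:
  summed=0
  summed=4, q=0
  summed=13, q=1
  summed=27, q=2
  summed=46, q=3
  summed=70, q=4
  summed=99, q=5
  summed=133, q=6

Final answer: 133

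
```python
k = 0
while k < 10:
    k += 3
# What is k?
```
Trace:
  k=0
  k=3
  k=6
  k=9
  k=12

Final answer: 12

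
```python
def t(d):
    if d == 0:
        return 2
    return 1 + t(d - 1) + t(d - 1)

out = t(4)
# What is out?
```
Call trace (a repeated sub-call is expanded the first time; later identical calls just restate its return value):
t(d=4)
  t(d=3)
    t(d=2)
      t(d=1)
        t(d=0)
        -> return 2
        t(d=0)
        -> return 2
      -> return 5
      t(d=1) -> return 5  (same call as traced above)
    -> return 11
    t(d=2) -> return 11  (same call as traced above)
  -> return 23
  t(d=3) -> return 23  (same call as traced above)
-> return 47

Final answer: 47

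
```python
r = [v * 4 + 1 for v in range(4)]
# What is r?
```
Trace:
  v=0
  v=1
  v=2
  v=3
  r=[1, 5, 9, 13]

Final answer: [1, 5, 9, 13]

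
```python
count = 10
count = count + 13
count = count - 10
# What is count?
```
Trace:
  count=10
  count=23
  count=13

Final answer: 13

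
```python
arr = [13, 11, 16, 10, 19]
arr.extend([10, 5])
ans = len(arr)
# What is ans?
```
Trace:
  arr=[13, 11, 16, 10, 19]
  arr=[13, 11, 16, 10, 19, 10, 5]
  arr=[13, 11, 16, 10, 19, 10, 5], ans=7

Final answer: 7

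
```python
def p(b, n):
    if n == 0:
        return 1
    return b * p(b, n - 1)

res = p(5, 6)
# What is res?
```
Call trace:
p(b=5, n=6)
  p(b=5, n=5)
    p(b=5, n=4)
      p(b=5, n=3)
        p(b=5, n=2)
          p(b=5, n=1)
            p(b=5, n=0)
            -> return 1
          -> return 5
        -> return 25
      -> return 125
    -> return 625
  -> return 3125
-> return 15625

Final answer: 15625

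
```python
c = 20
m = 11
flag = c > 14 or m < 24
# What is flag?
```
Trace:
  c=20
  c=20, m=11
  c=20, m=11, flag=True

Final answer: True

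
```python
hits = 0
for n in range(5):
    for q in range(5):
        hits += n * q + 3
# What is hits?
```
Trace:
  hits=0
  hits=3, n=0, q=0
  hits=6, n=0, q=1
  hits=9, n=0, q=2
  hits=12, n=0, q=3
  hits=15, n=0, q=4
  hits=18, n=1, q=0
  hits=22, n=1, q=1
  hits=27, n=1, q=2
  hits=33, n=1, q=3
  hits=40, n=1, q=4
  hits=43, n=2, q=0
  hits=48, n=2, q=1
  hits=55, n=2, q=2
  hits=64, n=2, q=3
  hits=75, n=2, q=4
  hits=78, n=3, q=0
  hits=84, n=3, q=1
  hits=93, n=3, q=2
  hits=105, n=3, q=3
  hits=120, n=3, q=4
  hits=123, n=4, q=0
  hits=130, n=4, q=1
  hits=141, n=4, q=2
  hits=156, n=4, q=3
  hits=175, n=4, q=4

Final answer: 175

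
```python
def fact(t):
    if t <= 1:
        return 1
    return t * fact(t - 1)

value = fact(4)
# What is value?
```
Call trace:
fact(t=4)
  fact(t=3)
    fact(t=2)
      fact(t=1)
      -> return 1
    -> return 2
  -> return 6
-> return 24

Final answer: 24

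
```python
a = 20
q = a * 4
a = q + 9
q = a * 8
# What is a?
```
Trace:
  a=20
  a=20, q=80
  a=89, q=80
  a=89, q=712

Final answer: 89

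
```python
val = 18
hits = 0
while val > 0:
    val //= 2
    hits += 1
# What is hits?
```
Trace:
  val=18
  val=18, hits=0
  val=9, hits=1
  val=4, hits=2
  val=2, hits=3
  val=1, hits=4
  val=0, hits=5

Final answer: 5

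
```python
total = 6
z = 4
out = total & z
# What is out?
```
Trace:
  total=6
  total=6, z=4
  total=6, z=4, out=4

Final answer: 4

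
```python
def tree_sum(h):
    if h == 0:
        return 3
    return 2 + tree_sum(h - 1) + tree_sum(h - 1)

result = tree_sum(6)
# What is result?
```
Call trace (a repeated sub-call is expanded the first time; later identical calls just restate its return value):
tree_sum(h=6)
  tree_sum(h=5)
    tree_sum(h=4)
      tree_sum(h=3)
        tree_sum(h=2)
          tree_sum(h=1)
            tree_sum(h=0)
            -> return 3
            tree_sum(h=0)
            -> return 3
          -> return 8
          tree_sum(h=1) -> return 8  (same call as traced above)
        -> return 18
        tree_sum(h=2) -> return 18  (same call as traced above)
      -> return 38
      tree_sum(h=3) -> return 38  (same call as traced above)
    -> return 78
    tree_sum(h=4) -> return 78  (same call as traced above)
  -> return 158
  tree_sum(h=5) -> return 158  (same call as traced above)
-> return 318

Final answer: 318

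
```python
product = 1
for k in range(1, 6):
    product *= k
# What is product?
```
Trace:
  product=1
  product=1, k=1
  product=2, k=2
  product=6, k=3
  product=24, k=4
  product=120, k=5

Final answer: 120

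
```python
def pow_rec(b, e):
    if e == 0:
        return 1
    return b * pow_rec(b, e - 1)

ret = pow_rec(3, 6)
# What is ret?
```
Call trace:
pow_rec(b=3, e=6)
  pow_rec(b=3, e=5)
    pow_rec(b=3, e=4)
      pow_rec(b=3, e=3)
        pow_rec(b=3, e=2)
          pow_rec(b=3, e=1)
            pow_rec(b=3, e=0)
            -> return 1
          -> return 3
        -> return 9
      -> return 27
    -> return 81
  -> return 243
-> return 729

Final answer: 729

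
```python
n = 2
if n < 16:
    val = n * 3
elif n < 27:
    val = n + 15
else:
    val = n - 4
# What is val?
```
Trace:
  n=2
  n=2, val=6

Final answer: 6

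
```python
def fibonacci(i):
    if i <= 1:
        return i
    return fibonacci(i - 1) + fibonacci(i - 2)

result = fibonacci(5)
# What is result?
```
Call trace (a repeated sub-call is expanded the first time; later identical calls just restate its return value):
fibonacci(i=5)
  fibonacci(i=4)
    fibonacci(i=3)
      fibonacci(i=2)
        fibonacci(i=1)
        -> return 1
        fibonacci(i=0)
        -> return 0
      -> return 1
      fibonacci(i=1)
      -> return 1
    -> return 2
    fibonacci(i=2) -> return 1  (same call as traced above)
  -> return 3
  fibonacci(i=3) -> return 2  (same call as traced above)
-> return 5

Final answer: 5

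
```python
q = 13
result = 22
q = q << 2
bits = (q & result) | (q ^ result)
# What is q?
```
Trace:
  q=13
  q=13, result=22
  q=52, result=22
  q=52, result=22, bits=54

Final answer: 52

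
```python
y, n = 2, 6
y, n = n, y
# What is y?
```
Trace:
  y=2, n=6
  y=6, n=2

Final answer: 6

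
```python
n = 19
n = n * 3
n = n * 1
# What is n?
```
Trace:
  n=19
  n=57
  n=57

Final answer: 57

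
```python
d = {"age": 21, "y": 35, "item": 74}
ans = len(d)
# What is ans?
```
Trace:
  d={'age': 21, 'y': 35, 'item': 74}
  d={'age': 21, 'y': 35, 'item': 74}, ans=3

Final answer: 3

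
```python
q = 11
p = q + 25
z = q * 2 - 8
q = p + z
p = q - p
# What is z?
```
Trace:
  q=11
  q=11, p=36
  q=11, p=36, z=14
  q=50, p=36, z=14
  q=50, p=14, z=14

Final answer: 14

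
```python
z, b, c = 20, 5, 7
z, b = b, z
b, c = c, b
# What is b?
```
Trace:
  z=20, b=5, c=7
  z=5, b=20, c=7
  z=5, b=7, c=20

Final answer: 7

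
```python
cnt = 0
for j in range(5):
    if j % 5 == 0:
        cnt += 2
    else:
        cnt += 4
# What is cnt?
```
Trace:
  cnt=0
  cnt=2, j=0
  cnt=6, j=1
  cnt=10, j=2
  cnt=14, j=3
  cnt=18, j=4

Final answer: 18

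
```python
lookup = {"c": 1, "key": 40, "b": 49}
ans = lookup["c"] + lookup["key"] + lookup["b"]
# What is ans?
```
Trace:
  lookup={'c': 1, 'key': 40, 'b': 49}
  lookup={'c': 1, 'key': 40, 'b': 49}, ans=90

Final answer: 90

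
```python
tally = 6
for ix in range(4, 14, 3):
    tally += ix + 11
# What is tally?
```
Trace:
  tally=6
  tally=21, ix=4
  tally=39, ix=7
  tally=60, ix=10
  tally=84, ix=13

Final answer: 84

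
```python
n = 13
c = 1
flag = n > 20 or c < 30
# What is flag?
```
Trace:
  n=13
  n=13, c=1
  n=13, c=1, flag=True

Final answer: True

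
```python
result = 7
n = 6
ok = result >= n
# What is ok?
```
Trace:
  result=7
  result=7, n=6
  result=7, n=6, ok=True

Final answer: True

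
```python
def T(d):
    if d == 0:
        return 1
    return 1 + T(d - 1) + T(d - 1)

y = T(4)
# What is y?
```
Call trace (a repeated sub-call is expanded the first time; later identical calls just restate its return value):
T(d=4)
  T(d=3)
    T(d=2)
      T(d=1)
        T(d=0)
        -> return 1
        T(d=0)
        -> return 1
      -> return 3
      T(d=1) -> return 3  (same call as traced above)
    -> return 7
    T(d=2) -> return 7  (same call as traced above)
  -> return 15
  T(d=3) -> return 15  (same call as traced above)
-> return 31

Final answer: 31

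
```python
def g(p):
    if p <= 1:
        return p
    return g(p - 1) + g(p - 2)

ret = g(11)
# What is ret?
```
Call trace (a repeated sub-call is expanded the first time; later identical calls just restate its return value):
g(p=11)
  g(p=10)
    g(p=9)
      g(p=8)
        g(p=7)
          g(p=6)
            g(p=5)
              g(p=4)
                g(p=3)
                  g(p=2)
                    g(p=1)
                    -> return 1
                    g(p=0)
                    -> return 0
                  -> return 1
                  g(p=1)
                  -> return 1
                -> return 2
                g(p=2) -> return 1  (same call as traced above)
              -> return 3
              g(p=3) -> return 2  (same call as traced above)
            -> return 5
            g(p=4) -> return 3  (same call as traced above)
          -> return 8
          g(p=5) -> return 5  (same call as traced above)
        -> return 13
        g(p=6) -> return 8  (same call as traced above)
      -> return 21
      g(p=7) -> return 13  (same call as traced above)
    -> return 34
    g(p=8) -> return 21  (same call as traced above)
  -> return 55
  g(p=9) -> return 34  (same call as traced above)
-> return 89

Final answer: 89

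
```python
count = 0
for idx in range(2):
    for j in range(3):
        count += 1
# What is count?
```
Trace:
  count=0
  count=1, idx=0, j=0
  count=2, idx=0, j=1
  count=3, idx=0, j=2
  count=4, idx=1, j=0
  count=5, idx=1, j=1
  count=6, idx=1, j=2

Final answer: 6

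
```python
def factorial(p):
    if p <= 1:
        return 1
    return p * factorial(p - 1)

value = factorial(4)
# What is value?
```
Call trace:
factorial(p=4)
  factorial(p=3)
    factorial(p=2)
      factorial(p=1)
      -> return 1
    -> return 2
  -> return 6
-> return 24

Final answer: 24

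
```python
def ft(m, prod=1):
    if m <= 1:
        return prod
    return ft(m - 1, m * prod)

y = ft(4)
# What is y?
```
Call trace:
ft(m=4, prod=1)
  ft(m=3, prod=4)
    ft(m=2, prod=12)
      ft(m=1, prod=24)
      -> return 24
    -> return 24
  -> return 24
-> return 24

Final answer: 24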